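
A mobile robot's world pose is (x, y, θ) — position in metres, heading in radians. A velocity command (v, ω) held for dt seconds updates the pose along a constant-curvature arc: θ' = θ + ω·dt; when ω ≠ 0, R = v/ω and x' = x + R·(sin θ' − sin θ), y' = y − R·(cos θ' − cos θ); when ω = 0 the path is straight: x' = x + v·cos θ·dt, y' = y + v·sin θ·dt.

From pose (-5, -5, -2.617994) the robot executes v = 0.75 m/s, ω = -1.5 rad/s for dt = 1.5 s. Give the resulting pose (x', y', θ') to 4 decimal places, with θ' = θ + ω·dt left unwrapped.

(-5.7440, -4.4895, -4.8680)

θ' = -2.6180 + -1.5·1.5 = -4.8680
R = v/ω = 0.75/-1.5 = -0.5000
x' = -5 + -0.5000·(sin -4.8680 − sin -2.6180) = -5.7440
y' = -5 − -0.5000·(cos -4.8680 − cos -2.6180) = -4.4895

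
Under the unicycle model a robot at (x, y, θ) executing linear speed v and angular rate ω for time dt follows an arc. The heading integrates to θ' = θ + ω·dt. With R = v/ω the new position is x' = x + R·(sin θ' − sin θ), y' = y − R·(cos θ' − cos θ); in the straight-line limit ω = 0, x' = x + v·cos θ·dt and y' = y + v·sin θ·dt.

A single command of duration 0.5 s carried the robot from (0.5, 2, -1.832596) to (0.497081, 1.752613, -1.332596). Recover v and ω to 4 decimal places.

Δθ = -1.332596 − -1.832596 = 0.500000
ω = Δθ/dt = 0.500000/0.5 = 1.0000
R = −Δy/(cos θ' − cos θ) = 0.5000
v = R·ω = 0.5000·1.0000 = 0.5000

v = 0.5000, ω = 1.0000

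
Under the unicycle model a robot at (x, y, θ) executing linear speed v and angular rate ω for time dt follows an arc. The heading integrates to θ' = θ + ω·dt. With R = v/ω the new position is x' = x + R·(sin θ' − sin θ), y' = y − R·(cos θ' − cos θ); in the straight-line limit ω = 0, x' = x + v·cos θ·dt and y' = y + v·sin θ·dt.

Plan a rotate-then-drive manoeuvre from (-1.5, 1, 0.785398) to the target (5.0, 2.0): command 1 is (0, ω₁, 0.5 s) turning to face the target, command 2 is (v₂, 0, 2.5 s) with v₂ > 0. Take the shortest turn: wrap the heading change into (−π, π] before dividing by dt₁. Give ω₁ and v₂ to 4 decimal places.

ω₁ = -1.2655, v₂ = 2.6306

heading to target = atan2(2−1, 5−-1.5) = 0.1526
Δθ = wrap(0.1526 − 0.7854) = -0.6327; ω₁ = Δθ/dt₁ = -1.2655
distance = √((5−-1.5)² + (2−1)²) = 6.5765; v₂ = distance/dt₂ = 2.6306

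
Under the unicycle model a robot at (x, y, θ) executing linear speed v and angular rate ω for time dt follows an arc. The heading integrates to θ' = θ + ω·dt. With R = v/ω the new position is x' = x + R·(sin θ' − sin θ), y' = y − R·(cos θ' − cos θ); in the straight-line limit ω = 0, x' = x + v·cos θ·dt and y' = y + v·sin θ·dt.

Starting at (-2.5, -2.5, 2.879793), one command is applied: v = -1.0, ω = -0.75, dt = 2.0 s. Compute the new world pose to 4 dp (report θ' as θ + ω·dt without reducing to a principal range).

θ' = 2.8798 + -0.75·2.0 = 1.3798
R = v/ω = -1.0/-0.75 = 1.3333
x' = -2.5 + 1.3333·(sin 1.3798 − sin 2.8798) = -1.5360
y' = -2.5 − 1.3333·(cos 1.3798 − cos 2.8798) = -4.0410

(-1.5360, -4.0410, 1.3798)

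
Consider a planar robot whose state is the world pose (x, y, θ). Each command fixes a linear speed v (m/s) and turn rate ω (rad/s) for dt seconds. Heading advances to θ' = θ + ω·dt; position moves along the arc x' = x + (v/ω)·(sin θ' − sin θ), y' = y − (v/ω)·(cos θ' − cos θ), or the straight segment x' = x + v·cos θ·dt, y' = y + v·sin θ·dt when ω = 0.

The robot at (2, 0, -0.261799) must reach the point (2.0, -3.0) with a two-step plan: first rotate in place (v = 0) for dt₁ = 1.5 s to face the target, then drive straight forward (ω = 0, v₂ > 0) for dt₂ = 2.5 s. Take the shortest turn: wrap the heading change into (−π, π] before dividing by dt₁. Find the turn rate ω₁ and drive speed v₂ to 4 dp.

ω₁ = -0.8727, v₂ = 1.2000

heading to target = atan2(-3−0, 2−2) = -1.5708
Δθ = wrap(-1.5708 − -0.2618) = -1.3090; ω₁ = Δθ/dt₁ = -0.8727
distance = √((2−2)² + (-3−0)²) = 3.0000; v₂ = distance/dt₂ = 1.2000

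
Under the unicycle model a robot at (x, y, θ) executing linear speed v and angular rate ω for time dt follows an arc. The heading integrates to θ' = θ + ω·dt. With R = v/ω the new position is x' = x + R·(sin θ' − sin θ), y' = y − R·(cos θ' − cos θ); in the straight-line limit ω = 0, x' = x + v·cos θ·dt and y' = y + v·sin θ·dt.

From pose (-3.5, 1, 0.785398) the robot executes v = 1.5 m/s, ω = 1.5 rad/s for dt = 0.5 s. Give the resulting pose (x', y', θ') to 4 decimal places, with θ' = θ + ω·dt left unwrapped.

(-3.2077, 1.6717, 1.5354)

θ' = 0.7854 + 1.5·0.5 = 1.5354
R = v/ω = 1.5/1.5 = 1.0000
x' = -3.5 + 1.0000·(sin 1.5354 − sin 0.7854) = -3.2077
y' = 1 − 1.0000·(cos 1.5354 − cos 0.7854) = 1.6717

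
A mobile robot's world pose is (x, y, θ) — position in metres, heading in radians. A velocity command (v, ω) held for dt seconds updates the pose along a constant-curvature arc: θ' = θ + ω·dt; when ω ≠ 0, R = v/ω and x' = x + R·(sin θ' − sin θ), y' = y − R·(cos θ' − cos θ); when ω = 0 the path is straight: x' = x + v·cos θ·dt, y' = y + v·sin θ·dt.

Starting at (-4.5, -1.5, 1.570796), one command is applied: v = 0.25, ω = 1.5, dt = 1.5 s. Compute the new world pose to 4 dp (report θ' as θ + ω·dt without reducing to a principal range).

(-4.7714, -1.3703, 3.8208)

θ' = 1.5708 + 1.5·1.5 = 3.8208
R = v/ω = 0.25/1.5 = 0.1667
x' = -4.5 + 0.1667·(sin 3.8208 − sin 1.5708) = -4.7714
y' = -1.5 − 0.1667·(cos 3.8208 − cos 1.5708) = -1.3703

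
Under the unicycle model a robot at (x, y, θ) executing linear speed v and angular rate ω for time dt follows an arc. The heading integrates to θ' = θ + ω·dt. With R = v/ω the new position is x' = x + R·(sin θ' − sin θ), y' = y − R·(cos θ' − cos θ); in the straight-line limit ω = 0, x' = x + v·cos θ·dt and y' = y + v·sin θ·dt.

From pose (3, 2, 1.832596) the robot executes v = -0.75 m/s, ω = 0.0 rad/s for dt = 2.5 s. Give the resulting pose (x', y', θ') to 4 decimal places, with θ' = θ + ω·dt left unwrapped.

(3.4853, 0.1889, 1.8326)

θ' = 1.8326 + 0.0·2.5 = 1.8326
ω = 0 → straight: x' = 3 + -0.75·cos(1.8326)·2.5 = 3.4853
y' = 2 + -0.75·sin(1.8326)·2.5 = 0.1889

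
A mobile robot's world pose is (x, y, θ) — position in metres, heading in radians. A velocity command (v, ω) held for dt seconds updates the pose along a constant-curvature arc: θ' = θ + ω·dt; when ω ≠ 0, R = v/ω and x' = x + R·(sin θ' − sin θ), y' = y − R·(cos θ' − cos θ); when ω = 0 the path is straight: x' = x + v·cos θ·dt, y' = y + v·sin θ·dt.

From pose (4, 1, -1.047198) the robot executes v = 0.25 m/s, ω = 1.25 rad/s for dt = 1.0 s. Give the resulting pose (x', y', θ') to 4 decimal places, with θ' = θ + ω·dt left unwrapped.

θ' = -1.0472 + 1.25·1.0 = 0.2028
R = v/ω = 0.25/1.25 = 0.2000
x' = 4 + 0.2000·(sin 0.2028 − sin -1.0472) = 4.2135
y' = 1 − 0.2000·(cos 0.2028 − cos -1.0472) = 0.9041

(4.2135, 0.9041, 0.2028)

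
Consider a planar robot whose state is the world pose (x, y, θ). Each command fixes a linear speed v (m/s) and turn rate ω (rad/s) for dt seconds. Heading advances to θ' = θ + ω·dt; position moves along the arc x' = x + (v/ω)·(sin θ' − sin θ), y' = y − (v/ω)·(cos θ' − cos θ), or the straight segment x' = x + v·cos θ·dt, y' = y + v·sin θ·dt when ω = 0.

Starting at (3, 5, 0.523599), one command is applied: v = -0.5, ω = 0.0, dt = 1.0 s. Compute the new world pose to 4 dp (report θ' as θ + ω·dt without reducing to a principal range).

(2.5670, 4.7500, 0.5236)

θ' = 0.5236 + 0.0·1.0 = 0.5236
ω = 0 → straight: x' = 3 + -0.5·cos(0.5236)·1.0 = 2.5670
y' = 5 + -0.5·sin(0.5236)·1.0 = 4.7500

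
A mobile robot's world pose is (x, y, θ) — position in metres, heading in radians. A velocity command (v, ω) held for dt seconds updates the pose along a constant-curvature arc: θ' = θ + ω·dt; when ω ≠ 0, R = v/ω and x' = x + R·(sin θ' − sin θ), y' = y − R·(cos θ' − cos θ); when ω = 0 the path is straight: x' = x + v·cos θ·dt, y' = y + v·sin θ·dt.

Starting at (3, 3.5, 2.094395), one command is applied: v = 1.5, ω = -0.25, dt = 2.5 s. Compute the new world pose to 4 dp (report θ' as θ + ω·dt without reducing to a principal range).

(2.2270, 7.1074, 1.4694)

θ' = 2.0944 + -0.25·2.5 = 1.4694
R = v/ω = 1.5/-0.25 = -6.0000
x' = 3 + -6.0000·(sin 1.4694 − sin 2.0944) = 2.2270
y' = 3.5 − -6.0000·(cos 1.4694 − cos 2.0944) = 7.1074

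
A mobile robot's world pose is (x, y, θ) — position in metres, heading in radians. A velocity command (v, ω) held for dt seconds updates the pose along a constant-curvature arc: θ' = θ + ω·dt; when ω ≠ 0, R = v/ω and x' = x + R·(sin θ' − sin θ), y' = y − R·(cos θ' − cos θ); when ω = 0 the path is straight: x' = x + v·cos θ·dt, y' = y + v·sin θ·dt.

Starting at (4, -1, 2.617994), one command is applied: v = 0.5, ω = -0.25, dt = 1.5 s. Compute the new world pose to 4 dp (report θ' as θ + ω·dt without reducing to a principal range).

θ' = 2.6180 + -0.25·1.5 = 2.2430
R = v/ω = 0.5/-0.25 = -2.0000
x' = 4 + -2.0000·(sin 2.2430 − sin 2.6180) = 3.4351
y' = -1 − -2.0000·(cos 2.2430 − cos 2.6180) = -0.5134

(3.4351, -0.5134, 2.2430)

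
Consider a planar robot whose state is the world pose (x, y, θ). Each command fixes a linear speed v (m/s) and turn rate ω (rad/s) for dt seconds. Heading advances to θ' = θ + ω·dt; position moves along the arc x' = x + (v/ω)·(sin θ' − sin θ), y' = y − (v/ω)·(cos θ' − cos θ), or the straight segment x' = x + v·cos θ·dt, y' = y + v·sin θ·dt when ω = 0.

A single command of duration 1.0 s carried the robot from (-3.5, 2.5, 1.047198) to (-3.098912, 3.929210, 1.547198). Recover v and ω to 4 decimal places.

v = 1.5000, ω = 0.5000

Δθ = 1.547198 − 1.047198 = 0.500000
ω = Δθ/dt = 0.500000/1.0 = 0.5000
R = −Δy/(cos θ' − cos θ) = 3.0000
v = R·ω = 3.0000·0.5000 = 1.5000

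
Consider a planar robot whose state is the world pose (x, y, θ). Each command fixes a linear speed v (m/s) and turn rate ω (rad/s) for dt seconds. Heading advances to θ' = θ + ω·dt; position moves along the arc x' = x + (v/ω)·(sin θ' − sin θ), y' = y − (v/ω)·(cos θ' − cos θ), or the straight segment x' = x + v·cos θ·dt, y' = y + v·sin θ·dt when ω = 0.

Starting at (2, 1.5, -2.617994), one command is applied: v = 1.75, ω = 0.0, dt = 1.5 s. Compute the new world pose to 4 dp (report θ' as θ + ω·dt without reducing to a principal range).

(-0.2733, 0.1875, -2.6180)

θ' = -2.6180 + 0.0·1.5 = -2.6180
ω = 0 → straight: x' = 2 + 1.75·cos(-2.6180)·1.5 = -0.2733
y' = 1.5 + 1.75·sin(-2.6180)·1.5 = 0.1875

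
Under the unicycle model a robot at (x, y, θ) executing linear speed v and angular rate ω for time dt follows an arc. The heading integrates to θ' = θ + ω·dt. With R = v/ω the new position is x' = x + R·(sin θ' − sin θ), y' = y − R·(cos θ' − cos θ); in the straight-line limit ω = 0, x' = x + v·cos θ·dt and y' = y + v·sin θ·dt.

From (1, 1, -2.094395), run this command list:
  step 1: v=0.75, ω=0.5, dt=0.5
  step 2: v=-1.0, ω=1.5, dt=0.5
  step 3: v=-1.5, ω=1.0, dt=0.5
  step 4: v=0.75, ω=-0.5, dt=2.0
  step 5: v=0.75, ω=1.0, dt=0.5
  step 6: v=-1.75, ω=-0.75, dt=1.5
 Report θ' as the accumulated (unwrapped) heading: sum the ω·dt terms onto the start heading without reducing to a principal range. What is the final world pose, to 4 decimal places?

(1.2693, 2.5358, -2.2194)

step 1: θ'=-1.8444 (R=1.5000) → pose (0.8548, 0.6553, -1.8444)
step 2: θ'=-1.0944 (R=-0.6667) → pose (0.8054, 1.1412, -1.0944)
step 3: θ'=-0.5944 (R=-1.5000) → pose (0.3124, 1.6960, -0.5944)
step 4: θ'=-1.5944 (R=-1.5000) → pose (0.9720, 0.4179, -1.5944)
step 5: θ'=-1.0944 (R=0.7500) → pose (1.0553, 0.0562, -1.0944)
step 6: θ'=-2.2194 (R=2.3333) → pose (1.2693, 2.5358, -2.2194)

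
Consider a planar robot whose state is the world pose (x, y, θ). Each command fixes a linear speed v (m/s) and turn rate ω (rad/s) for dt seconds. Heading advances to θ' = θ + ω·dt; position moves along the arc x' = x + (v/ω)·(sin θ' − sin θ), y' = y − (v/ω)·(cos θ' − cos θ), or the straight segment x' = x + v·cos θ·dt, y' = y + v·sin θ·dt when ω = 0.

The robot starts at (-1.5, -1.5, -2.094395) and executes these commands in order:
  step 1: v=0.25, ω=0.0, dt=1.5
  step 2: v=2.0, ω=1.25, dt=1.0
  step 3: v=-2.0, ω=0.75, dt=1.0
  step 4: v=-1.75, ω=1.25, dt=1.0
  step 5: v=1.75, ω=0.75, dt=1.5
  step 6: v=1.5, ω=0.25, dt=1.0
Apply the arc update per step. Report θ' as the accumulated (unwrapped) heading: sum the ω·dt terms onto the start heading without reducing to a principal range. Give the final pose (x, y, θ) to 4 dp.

step 1: θ'=-2.0944 (straight) → pose (-1.6875, -1.8248, -2.0944)
step 2: θ'=-0.8444 (R=1.6000) → pose (-1.4980, -3.6875, -0.8444)
step 3: θ'=-0.0944 (R=-2.6667) → pose (-3.2401, -2.8038, -0.0944)
step 4: θ'=1.1556 (R=-1.4000) → pose (-4.6532, -3.6329, 1.1556)
step 5: θ'=2.2806 (R=2.3333) → pose (-5.0184, -1.1711, 2.2806)
step 6: θ'=2.5306 (R=6.0000) → pose (-6.1273, -0.1667, 2.5306)

(-6.1273, -0.1667, 2.5306)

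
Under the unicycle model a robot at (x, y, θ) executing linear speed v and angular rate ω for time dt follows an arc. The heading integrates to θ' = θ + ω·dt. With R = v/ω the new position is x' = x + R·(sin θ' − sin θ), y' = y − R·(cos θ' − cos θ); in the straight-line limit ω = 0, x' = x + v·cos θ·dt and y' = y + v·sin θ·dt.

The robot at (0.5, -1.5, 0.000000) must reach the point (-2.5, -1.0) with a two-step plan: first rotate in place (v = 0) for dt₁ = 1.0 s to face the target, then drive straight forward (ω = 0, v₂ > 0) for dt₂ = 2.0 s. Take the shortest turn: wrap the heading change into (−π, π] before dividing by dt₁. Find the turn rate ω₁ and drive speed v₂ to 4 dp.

ω₁ = 2.9764, v₂ = 1.5207

heading to target = atan2(-1−-1.5, -2.5−0.5) = 2.9764
Δθ = wrap(2.9764 − 0.0000) = 2.9764; ω₁ = Δθ/dt₁ = 2.9764
distance = √((-2.5−0.5)² + (-1−-1.5)²) = 3.0414; v₂ = distance/dt₂ = 1.5207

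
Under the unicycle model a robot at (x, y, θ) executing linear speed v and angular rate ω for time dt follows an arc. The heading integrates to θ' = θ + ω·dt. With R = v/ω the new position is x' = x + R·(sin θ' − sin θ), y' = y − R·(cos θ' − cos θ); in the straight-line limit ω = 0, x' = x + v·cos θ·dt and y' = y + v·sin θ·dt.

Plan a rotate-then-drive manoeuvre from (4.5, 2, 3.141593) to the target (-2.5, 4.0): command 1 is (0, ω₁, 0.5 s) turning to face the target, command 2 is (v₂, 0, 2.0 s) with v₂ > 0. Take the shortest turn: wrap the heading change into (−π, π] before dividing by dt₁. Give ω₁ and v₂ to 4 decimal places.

ω₁ = -0.5566, v₂ = 3.6401

heading to target = atan2(4−2, -2.5−4.5) = 2.8633
Δθ = wrap(2.8633 − 3.1416) = -0.2783; ω₁ = Δθ/dt₁ = -0.5566
distance = √((-2.5−4.5)² + (4−2)²) = 7.2801; v₂ = distance/dt₂ = 3.6401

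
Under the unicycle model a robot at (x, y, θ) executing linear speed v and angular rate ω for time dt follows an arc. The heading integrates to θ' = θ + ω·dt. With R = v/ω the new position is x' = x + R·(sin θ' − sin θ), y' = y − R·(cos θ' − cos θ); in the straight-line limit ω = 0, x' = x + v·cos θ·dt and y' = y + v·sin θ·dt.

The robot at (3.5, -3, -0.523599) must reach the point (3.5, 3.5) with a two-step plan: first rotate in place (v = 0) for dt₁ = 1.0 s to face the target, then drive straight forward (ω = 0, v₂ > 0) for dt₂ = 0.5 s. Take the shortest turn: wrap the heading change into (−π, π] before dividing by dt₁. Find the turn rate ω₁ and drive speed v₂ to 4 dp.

ω₁ = 2.0944, v₂ = 13.0000

heading to target = atan2(3.5−-3, 3.5−3.5) = 1.5708
Δθ = wrap(1.5708 − -0.5236) = 2.0944; ω₁ = Δθ/dt₁ = 2.0944
distance = √((3.5−3.5)² + (3.5−-3)²) = 6.5000; v₂ = distance/dt₂ = 13.0000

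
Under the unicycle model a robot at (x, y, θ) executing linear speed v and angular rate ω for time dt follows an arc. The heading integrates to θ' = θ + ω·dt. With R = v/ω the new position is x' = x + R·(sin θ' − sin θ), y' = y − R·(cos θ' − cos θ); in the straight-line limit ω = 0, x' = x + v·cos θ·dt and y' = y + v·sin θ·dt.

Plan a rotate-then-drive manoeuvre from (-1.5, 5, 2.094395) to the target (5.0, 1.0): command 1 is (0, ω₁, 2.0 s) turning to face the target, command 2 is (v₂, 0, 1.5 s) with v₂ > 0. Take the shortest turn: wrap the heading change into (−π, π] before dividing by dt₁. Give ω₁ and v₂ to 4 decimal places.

heading to target = atan2(1−5, 5−-1.5) = -0.5517
Δθ = wrap(-0.5517 − 2.0944) = -2.6460; ω₁ = Δθ/dt₁ = -1.3230
distance = √((5−-1.5)² + (1−5)²) = 7.6322; v₂ = distance/dt₂ = 5.0881

ω₁ = -1.3230, v₂ = 5.0881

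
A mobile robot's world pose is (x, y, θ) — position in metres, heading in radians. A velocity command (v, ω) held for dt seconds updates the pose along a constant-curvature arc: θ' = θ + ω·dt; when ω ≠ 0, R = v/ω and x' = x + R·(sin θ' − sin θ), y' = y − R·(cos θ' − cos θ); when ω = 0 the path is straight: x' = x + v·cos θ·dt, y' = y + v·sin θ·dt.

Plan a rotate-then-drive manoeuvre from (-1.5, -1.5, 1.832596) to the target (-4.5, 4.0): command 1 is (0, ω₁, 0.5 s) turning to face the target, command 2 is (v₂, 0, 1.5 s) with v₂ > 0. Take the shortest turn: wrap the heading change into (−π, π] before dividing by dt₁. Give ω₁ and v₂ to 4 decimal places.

heading to target = atan2(4−-1.5, -4.5−-1.5) = 2.0701
Δθ = wrap(2.0701 − 1.8326) = 0.2375; ω₁ = Δθ/dt₁ = 0.4751
distance = √((-4.5−-1.5)² + (4−-1.5)²) = 6.2650; v₂ = distance/dt₂ = 4.1767

ω₁ = 0.4751, v₂ = 4.1767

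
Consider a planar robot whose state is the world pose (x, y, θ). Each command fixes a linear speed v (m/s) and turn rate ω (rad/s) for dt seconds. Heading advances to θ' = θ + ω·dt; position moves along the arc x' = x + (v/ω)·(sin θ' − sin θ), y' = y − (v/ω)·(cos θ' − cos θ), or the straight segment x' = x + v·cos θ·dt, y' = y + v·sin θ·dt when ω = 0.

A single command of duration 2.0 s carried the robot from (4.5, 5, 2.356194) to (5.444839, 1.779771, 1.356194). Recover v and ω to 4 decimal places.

Δθ = 1.356194 − 2.356194 = -1.000000
ω = Δθ/dt = -1.000000/2.0 = -0.5000
R = −Δy/(cos θ' − cos θ) = 3.5000
v = R·ω = 3.5000·-0.5000 = -1.7500

v = -1.7500, ω = -0.5000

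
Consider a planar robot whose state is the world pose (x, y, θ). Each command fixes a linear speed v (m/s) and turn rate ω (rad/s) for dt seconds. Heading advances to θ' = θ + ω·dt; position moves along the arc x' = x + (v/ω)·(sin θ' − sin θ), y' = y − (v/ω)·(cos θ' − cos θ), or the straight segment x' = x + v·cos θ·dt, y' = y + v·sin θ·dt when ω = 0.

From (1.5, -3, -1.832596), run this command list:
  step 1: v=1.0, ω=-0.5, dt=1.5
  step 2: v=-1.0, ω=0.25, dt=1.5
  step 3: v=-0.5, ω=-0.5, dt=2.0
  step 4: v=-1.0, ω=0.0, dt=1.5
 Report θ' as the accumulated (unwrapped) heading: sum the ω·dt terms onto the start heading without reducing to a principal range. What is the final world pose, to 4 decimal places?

step 1: θ'=-2.5826 (R=-2.0000) → pose (0.6288, -4.1779, -2.5826)
step 2: θ'=-2.2076 (R=-4.0000) → pose (1.7235, -3.1653, -2.2076)
step 3: θ'=-3.2076 (R=1.0000) → pose (2.5934, -2.7621, -3.2076)
step 4: θ'=-3.2076 (straight) → pose (4.0902, -2.8610, -3.2076)

(4.0902, -2.8610, -3.2076)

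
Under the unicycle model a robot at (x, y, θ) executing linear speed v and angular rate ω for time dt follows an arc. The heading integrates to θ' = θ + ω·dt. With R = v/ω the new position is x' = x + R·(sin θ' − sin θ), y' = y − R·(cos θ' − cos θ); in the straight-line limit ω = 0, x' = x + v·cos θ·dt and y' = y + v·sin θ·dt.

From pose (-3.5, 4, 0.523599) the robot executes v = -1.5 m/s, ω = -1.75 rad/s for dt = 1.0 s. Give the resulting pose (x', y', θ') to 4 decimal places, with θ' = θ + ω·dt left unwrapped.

θ' = 0.5236 + -1.75·1.0 = -1.2264
R = v/ω = -1.5/-1.75 = 0.8571
x' = -3.5 + 0.8571·(sin -1.2264 − sin 0.5236) = -4.7354
y' = 4 − 0.8571·(cos -1.2264 − cos 0.5236) = 4.4529

(-4.7354, 4.4529, -1.2264)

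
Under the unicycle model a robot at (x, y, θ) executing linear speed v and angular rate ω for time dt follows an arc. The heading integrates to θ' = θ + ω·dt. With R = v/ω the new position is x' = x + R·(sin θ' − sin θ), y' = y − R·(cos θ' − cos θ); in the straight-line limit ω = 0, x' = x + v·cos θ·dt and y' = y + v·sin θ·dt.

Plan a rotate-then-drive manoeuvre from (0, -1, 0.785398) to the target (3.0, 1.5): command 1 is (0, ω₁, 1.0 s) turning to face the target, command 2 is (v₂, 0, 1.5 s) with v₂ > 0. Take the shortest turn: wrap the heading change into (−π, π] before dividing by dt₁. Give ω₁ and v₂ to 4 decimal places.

ω₁ = -0.0907, v₂ = 2.6034

heading to target = atan2(1.5−-1, 3−0) = 0.6947
Δθ = wrap(0.6947 − 0.7854) = -0.0907; ω₁ = Δθ/dt₁ = -0.0907
distance = √((3−0)² + (1.5−-1)²) = 3.9051; v₂ = distance/dt₂ = 2.6034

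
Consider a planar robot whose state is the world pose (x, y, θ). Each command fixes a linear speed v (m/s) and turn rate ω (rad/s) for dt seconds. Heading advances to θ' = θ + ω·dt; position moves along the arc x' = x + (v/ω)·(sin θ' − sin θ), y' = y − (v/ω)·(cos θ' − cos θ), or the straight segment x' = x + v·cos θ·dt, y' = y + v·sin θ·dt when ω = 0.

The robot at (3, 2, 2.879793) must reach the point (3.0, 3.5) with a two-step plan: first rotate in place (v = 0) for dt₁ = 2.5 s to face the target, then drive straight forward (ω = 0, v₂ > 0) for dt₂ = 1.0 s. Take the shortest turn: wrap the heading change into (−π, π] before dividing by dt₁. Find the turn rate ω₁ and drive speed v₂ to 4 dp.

ω₁ = -0.5236, v₂ = 1.5000

heading to target = atan2(3.5−2, 3−3) = 1.5708
Δθ = wrap(1.5708 − 2.8798) = -1.3090; ω₁ = Δθ/dt₁ = -0.5236
distance = √((3−3)² + (3.5−2)²) = 1.5000; v₂ = distance/dt₂ = 1.5000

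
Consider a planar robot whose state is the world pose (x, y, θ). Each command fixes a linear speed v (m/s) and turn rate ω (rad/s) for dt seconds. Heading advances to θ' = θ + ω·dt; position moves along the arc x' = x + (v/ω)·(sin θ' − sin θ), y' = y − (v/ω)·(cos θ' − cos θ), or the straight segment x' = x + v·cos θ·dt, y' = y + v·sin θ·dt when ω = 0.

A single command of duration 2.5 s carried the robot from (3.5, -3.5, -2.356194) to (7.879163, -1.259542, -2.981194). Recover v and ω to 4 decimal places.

Δθ = -2.981194 − -2.356194 = -0.625000
ω = Δθ/dt = -0.625000/2.5 = -0.2500
R = Δx/(sin θ' − sin θ) = 8.0000
v = R·ω = 8.0000·-0.2500 = -2.0000

v = -2.0000, ω = -0.2500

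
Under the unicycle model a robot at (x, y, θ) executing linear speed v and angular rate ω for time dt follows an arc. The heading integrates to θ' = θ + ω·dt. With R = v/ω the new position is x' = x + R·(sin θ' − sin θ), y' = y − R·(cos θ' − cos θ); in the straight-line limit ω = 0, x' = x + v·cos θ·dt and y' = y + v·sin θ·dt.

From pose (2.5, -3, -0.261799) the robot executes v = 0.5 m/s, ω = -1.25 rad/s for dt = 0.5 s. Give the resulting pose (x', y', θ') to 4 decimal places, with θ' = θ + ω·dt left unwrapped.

θ' = -0.2618 + -1.25·0.5 = -0.8868
R = v/ω = 0.5/-1.25 = -0.4000
x' = 2.5 + -0.4000·(sin -0.8868 − sin -0.2618) = 2.7065
y' = -3 − -0.4000·(cos -0.8868 − cos -0.2618) = -3.1336

(2.7065, -3.1336, -0.8868)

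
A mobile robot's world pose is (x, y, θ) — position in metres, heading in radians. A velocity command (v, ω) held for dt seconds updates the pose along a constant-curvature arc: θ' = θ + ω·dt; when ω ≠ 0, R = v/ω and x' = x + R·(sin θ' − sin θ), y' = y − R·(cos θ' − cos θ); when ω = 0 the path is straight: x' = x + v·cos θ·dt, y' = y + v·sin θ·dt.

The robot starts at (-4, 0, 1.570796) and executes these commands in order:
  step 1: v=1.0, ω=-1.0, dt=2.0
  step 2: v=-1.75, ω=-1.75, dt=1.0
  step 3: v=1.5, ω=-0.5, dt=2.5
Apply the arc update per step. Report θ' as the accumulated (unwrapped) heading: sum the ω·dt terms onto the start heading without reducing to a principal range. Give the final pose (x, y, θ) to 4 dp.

step 1: θ'=-0.4292 (R=-1.0000) → pose (-2.5839, 0.9093, -0.4292)
step 2: θ'=-2.1792 (R=1.0000) → pose (-2.9883, 2.3902, -2.1792)
step 3: θ'=-3.4292 (R=-3.0000) → pose (-6.3009, 1.2281, -3.4292)

(-6.3009, 1.2281, -3.4292)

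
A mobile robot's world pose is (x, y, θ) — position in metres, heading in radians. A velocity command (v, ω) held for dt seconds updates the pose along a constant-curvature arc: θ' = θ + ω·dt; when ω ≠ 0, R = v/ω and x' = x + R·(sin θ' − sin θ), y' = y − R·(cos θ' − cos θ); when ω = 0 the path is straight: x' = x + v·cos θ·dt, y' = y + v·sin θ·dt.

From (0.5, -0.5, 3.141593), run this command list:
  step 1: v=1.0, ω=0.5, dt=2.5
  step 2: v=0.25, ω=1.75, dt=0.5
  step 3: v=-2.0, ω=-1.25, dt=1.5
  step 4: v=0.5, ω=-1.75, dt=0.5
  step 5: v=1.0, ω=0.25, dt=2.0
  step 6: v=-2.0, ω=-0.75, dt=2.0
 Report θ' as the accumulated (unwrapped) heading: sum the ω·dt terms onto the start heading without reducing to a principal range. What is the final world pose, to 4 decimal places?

step 1: θ'=4.3916 (R=2.0000) → pose (-1.3980, -1.8694, 4.3916)
step 2: θ'=5.2666 (R=0.1429) → pose (-1.3839, -1.9896, 5.2666)
step 3: θ'=3.3916 (R=1.6000) → pose (-0.4192, 0.4027, 3.3916)
step 4: θ'=2.5166 (R=-0.2857) → pose (-0.6571, 0.4478, 2.5166)
step 5: θ'=3.0166 (R=4.0000) → pose (-2.4988, 1.1728, 3.0166)
step 6: θ'=1.5166 (R=2.6667) → pose (-0.1685, -1.6176, 1.5166)

(-0.1685, -1.6176, 1.5166)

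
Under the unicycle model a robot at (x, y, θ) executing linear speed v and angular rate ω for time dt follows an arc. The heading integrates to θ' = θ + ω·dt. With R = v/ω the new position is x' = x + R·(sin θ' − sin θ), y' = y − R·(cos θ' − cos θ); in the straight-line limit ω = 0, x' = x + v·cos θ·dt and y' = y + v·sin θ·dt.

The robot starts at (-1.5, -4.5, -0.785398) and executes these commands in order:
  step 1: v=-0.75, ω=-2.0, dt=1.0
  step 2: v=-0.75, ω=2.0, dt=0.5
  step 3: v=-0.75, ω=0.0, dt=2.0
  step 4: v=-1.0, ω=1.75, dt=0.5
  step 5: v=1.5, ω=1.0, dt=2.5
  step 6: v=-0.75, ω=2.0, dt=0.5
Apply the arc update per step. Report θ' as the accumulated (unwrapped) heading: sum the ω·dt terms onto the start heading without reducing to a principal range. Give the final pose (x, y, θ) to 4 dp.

(1.9451, -1.0379, 2.5896)

step 1: θ'=-2.7854 (R=0.3750) → pose (-1.3656, -3.8834, -2.7854)
step 2: θ'=-1.7854 (R=-0.3750) → pose (-1.1300, -3.6118, -1.7854)
step 3: θ'=-1.7854 (straight) → pose (-0.8105, -2.1462, -1.7854)
step 4: θ'=-0.9104 (R=-0.5714) → pose (-0.9176, -1.6740, -0.9104)
step 5: θ'=1.5896 (R=1.5000) → pose (1.7668, -0.7256, 1.5896)
step 6: θ'=2.5896 (R=-0.3750) → pose (1.9451, -1.0379, 2.5896)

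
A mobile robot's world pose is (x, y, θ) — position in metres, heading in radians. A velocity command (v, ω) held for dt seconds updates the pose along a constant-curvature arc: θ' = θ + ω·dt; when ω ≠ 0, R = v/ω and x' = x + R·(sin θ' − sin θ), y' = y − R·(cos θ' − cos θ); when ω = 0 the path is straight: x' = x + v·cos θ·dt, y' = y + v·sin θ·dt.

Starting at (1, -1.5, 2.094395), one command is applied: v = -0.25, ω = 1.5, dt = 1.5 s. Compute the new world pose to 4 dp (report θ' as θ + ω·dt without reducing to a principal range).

θ' = 2.0944 + 1.5·1.5 = 4.3444
R = v/ω = -0.25/1.5 = -0.1667
x' = 1 + -0.1667·(sin 4.3444 − sin 2.0944) = 1.2998
y' = -1.5 − -0.1667·(cos 4.3444 − cos 2.0944) = -1.4766

(1.2998, -1.4766, 4.3444)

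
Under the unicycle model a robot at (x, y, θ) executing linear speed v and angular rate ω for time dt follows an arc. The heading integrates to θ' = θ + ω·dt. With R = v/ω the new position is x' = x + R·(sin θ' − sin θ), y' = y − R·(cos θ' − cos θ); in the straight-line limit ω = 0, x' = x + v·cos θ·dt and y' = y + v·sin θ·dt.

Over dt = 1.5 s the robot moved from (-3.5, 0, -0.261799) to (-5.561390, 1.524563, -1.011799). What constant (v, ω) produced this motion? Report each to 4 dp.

Δθ = -1.011799 − -0.261799 = -0.750000
ω = Δθ/dt = -0.750000/1.5 = -0.5000
R = Δx/(sin θ' − sin θ) = 3.5000
v = R·ω = 3.5000·-0.5000 = -1.7500

v = -1.7500, ω = -0.5000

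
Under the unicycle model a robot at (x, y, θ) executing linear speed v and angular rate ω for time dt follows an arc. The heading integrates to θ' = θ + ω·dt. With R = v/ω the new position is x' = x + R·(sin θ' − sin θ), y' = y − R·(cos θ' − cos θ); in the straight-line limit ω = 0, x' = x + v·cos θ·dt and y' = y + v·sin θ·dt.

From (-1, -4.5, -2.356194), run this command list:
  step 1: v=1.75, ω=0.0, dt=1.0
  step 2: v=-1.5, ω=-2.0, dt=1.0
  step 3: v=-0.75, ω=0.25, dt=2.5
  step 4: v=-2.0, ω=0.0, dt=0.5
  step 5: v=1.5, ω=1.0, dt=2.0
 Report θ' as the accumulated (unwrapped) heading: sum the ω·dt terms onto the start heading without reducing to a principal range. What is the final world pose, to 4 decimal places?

(-1.3442, -9.0168, -1.7312)

step 1: θ'=-2.3562 (straight) → pose (-2.2374, -5.7374, -2.3562)
step 2: θ'=-4.3562 (R=0.7500) → pose (-1.0042, -6.0062, -4.3562)
step 3: θ'=-3.7312 (R=-3.0000) → pose (0.1394, -7.4536, -3.7312)
step 4: θ'=-3.7312 (straight) → pose (0.9706, -8.0096, -3.7312)
step 5: θ'=-1.7312 (R=1.5000) → pose (-1.3442, -9.0168, -1.7312)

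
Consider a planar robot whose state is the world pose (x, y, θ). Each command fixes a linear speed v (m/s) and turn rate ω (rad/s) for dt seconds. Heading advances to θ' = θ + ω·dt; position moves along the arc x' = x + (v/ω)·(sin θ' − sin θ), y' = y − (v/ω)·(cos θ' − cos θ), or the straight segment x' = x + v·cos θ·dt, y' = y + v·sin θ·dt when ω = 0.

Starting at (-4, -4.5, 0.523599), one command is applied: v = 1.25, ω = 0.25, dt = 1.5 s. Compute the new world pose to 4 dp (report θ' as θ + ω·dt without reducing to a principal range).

θ' = 0.5236 + 0.25·1.5 = 0.8986
R = v/ω = 1.25/0.25 = 5.0000
x' = -4 + 5.0000·(sin 0.8986 − sin 0.5236) = -2.5877
y' = -4.5 − 5.0000·(cos 0.8986 − cos 0.5236) = -3.2834

(-2.5877, -3.2834, 0.8986)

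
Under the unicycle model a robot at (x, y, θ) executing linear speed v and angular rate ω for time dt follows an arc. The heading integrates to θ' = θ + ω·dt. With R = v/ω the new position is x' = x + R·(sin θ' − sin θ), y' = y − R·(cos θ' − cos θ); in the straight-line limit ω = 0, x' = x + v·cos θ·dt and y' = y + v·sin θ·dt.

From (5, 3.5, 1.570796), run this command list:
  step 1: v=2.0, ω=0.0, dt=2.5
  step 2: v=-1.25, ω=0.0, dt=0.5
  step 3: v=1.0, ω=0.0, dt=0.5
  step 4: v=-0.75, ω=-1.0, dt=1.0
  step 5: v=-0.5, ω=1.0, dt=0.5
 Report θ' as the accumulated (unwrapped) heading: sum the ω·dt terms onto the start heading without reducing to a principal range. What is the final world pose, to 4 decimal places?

(4.4866, 7.5629, 1.0708)

step 1: θ'=1.5708 (straight) → pose (5.0000, 8.5000, 1.5708)
step 2: θ'=1.5708 (straight) → pose (5.0000, 7.8750, 1.5708)
step 3: θ'=1.5708 (straight) → pose (5.0000, 8.3750, 1.5708)
step 4: θ'=0.5708 (R=0.7500) → pose (4.6552, 7.7439, 0.5708)
step 5: θ'=1.0708 (R=-0.5000) → pose (4.4866, 7.5629, 1.0708)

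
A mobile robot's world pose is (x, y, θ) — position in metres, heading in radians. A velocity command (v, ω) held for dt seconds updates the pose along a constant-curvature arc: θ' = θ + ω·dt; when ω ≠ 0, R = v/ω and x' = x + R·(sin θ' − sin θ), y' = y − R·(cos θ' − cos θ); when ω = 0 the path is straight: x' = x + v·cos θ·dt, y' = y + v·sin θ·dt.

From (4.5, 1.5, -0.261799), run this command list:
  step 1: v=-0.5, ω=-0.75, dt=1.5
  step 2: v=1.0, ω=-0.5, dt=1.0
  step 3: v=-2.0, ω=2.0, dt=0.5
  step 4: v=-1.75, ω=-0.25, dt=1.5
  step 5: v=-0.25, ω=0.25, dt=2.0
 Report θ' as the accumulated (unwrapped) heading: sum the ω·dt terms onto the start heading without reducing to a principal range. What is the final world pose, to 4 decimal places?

(2.2709, 4.6912, -0.7618)

step 1: θ'=-1.3868 (R=0.6667) → pose (4.0171, 2.0220, -1.3868)
step 2: θ'=-1.8868 (R=-2.0000) → pose (3.9519, 1.0345, -1.8868)
step 3: θ'=-0.8868 (R=-1.0000) → pose (3.7764, 1.9772, -0.8868)
step 4: θ'=-1.2618 (R=7.0000) → pose (2.5333, 4.2717, -1.2618)
step 5: θ'=-0.7618 (R=-1.0000) → pose (2.2709, 4.6912, -0.7618)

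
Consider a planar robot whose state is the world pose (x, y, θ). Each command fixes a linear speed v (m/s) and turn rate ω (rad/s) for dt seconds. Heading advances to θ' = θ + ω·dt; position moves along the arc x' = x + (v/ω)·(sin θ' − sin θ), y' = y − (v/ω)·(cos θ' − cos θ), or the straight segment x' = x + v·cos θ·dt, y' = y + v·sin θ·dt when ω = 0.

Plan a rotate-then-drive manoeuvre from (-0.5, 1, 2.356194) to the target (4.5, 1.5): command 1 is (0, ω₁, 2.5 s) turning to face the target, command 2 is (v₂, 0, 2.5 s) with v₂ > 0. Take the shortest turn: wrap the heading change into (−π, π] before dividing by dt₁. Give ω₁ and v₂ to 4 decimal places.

ω₁ = -0.9026, v₂ = 2.0100

heading to target = atan2(1.5−1, 4.5−-0.5) = 0.0997
Δθ = wrap(0.0997 − 2.3562) = -2.2565; ω₁ = Δθ/dt₁ = -0.9026
distance = √((4.5−-0.5)² + (1.5−1)²) = 5.0249; v₂ = distance/dt₂ = 2.0100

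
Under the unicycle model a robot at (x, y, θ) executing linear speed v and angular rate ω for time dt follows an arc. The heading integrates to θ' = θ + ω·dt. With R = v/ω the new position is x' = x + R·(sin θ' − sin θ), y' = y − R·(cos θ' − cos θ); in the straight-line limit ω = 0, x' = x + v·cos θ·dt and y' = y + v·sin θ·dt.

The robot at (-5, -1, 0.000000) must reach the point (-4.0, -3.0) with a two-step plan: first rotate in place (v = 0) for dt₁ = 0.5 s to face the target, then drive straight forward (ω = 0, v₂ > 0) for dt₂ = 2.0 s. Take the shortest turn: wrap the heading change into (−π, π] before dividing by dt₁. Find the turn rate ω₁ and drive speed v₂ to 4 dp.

ω₁ = -2.2143, v₂ = 1.1180

heading to target = atan2(-3−-1, -4−-5) = -1.1071
Δθ = wrap(-1.1071 − 0.0000) = -1.1071; ω₁ = Δθ/dt₁ = -2.2143
distance = √((-4−-5)² + (-3−-1)²) = 2.2361; v₂ = distance/dt₂ = 1.1180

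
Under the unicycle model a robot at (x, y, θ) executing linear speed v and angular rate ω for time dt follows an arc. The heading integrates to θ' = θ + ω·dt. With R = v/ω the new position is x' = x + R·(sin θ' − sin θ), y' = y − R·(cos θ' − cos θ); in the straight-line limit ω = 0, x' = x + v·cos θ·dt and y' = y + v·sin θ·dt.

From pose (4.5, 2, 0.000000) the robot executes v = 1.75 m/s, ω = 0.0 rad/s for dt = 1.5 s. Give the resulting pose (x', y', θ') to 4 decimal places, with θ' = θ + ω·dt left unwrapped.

(7.1250, 2.0000, 0.0000)

θ' = 0.0000 + 0.0·1.5 = 0.0000
ω = 0 → straight: x' = 4.5 + 1.75·cos(0.0000)·1.5 = 7.1250
y' = 2 + 1.75·sin(0.0000)·1.5 = 2.0000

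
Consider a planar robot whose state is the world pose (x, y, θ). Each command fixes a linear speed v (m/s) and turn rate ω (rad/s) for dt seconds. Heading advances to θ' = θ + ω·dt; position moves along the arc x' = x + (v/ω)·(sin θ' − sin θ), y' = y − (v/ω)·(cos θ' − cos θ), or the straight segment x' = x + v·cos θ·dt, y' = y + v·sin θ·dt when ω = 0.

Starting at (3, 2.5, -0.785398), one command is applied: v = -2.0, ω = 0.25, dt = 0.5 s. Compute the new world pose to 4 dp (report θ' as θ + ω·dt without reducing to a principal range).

(2.2506, 3.1611, -0.6604)

θ' = -0.7854 + 0.25·0.5 = -0.6604
R = v/ω = -2.0/0.25 = -8.0000
x' = 3 + -8.0000·(sin -0.6604 − sin -0.7854) = 2.2506
y' = 2.5 − -8.0000·(cos -0.6604 − cos -0.7854) = 3.1611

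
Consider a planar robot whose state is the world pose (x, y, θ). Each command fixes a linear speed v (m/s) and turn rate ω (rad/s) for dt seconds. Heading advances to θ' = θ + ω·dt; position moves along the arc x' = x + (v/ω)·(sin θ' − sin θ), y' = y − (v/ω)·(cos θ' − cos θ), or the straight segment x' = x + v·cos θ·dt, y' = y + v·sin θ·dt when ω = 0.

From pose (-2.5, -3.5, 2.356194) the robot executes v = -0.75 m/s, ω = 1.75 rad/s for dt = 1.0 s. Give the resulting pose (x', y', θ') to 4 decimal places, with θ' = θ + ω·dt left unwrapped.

(-1.8447, -3.4411, 4.1062)

θ' = 2.3562 + 1.75·1.0 = 4.1062
R = v/ω = -0.75/1.75 = -0.4286
x' = -2.5 + -0.4286·(sin 4.1062 − sin 2.3562) = -1.8447
y' = -3.5 − -0.4286·(cos 4.1062 − cos 2.3562) = -3.4411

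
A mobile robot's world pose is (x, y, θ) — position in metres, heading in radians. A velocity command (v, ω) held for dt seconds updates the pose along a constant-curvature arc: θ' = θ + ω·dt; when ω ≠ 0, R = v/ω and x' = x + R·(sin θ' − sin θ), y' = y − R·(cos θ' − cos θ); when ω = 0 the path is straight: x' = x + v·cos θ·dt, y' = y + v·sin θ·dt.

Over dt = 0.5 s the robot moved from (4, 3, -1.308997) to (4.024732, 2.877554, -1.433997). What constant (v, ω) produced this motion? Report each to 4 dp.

v = 0.2500, ω = -0.2500

Δθ = -1.433997 − -1.308997 = -0.125000
ω = Δθ/dt = -0.125000/0.5 = -0.2500
R = −Δy/(cos θ' − cos θ) = -1.0000
v = R·ω = -1.0000·-0.2500 = 0.2500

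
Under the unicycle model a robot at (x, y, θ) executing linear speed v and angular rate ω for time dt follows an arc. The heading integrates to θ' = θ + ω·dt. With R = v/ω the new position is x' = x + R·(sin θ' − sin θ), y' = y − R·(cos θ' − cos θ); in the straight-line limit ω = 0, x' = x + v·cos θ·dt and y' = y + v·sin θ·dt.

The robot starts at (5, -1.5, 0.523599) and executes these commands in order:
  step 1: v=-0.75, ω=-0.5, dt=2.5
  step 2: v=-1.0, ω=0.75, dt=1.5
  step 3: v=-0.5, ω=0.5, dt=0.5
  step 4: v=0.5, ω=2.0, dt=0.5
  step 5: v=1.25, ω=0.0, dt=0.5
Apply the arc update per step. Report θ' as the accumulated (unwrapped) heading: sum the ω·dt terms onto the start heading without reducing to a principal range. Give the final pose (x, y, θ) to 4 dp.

step 1: θ'=-0.7264 (R=1.5000) → pose (3.2537, -1.3223, -0.7264)
step 2: θ'=0.3986 (R=-1.3333) → pose (1.8506, -1.0903, 0.3986)
step 3: θ'=0.6486 (R=-1.0000) → pose (1.6347, -1.2149, 0.6486)
step 4: θ'=1.6486 (R=0.2500) → pose (1.7329, -0.9963, 1.6486)
step 5: θ'=1.6486 (straight) → pose (1.6843, -0.3732, 1.6486)

(1.6843, -0.3732, 1.6486)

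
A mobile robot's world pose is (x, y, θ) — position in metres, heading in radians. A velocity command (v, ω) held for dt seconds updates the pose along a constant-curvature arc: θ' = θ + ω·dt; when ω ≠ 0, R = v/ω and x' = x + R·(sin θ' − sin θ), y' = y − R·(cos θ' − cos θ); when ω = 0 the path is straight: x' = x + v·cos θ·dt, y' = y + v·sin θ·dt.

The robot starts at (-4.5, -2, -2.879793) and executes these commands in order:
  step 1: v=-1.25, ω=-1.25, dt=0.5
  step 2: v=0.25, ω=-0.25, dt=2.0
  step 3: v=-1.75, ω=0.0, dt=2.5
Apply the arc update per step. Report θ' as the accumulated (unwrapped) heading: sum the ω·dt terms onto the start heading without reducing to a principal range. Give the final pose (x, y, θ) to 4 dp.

step 1: θ'=-3.5048 (R=1.0000) → pose (-3.8859, -2.0312, -3.5048)
step 2: θ'=-4.0048 (R=-1.0000) → pose (-4.2906, -1.7464, -4.0048)
step 3: θ'=-4.0048 (straight) → pose (-1.4468, -5.0711, -4.0048)

(-1.4468, -5.0711, -4.0048)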